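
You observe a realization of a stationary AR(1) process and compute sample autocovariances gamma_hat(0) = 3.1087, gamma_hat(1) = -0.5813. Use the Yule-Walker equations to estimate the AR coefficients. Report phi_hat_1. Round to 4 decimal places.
\hat\phi_{1} = -0.1870

The Yule-Walker equations for an AR(p) process read, in matrix form,
  Gamma_p phi = r_p,   with   (Gamma_p)_{ij} = gamma(|i - j|),
                       (r_p)_i = gamma(i),   i,j = 1..p.
Substitute the sample gammas (Toeplitz matrix and right-hand side of size 1):
  Gamma_p = [[3.1087]]
  r_p     = [-0.5813]
With p = 1 this is the single equation gamma(0) phi_1 = gamma(1):
  phi_hat_1 = gamma(1) / gamma(0) = -0.5813 / 3.1087 = -0.1870.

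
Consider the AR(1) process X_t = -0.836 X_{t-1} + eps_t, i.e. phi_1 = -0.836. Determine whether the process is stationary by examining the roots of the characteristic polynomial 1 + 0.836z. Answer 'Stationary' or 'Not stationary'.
\text{Stationary}

The AR(p) characteristic polynomial is P(z) = 1 + 0.836z.
Stationarity requires all roots to lie outside the unit circle, i.e. |z| > 1 for every root.
This is linear in z: 1 + (0.836) z = 0  =>  z = -1/(0.836) = -1.196172,  |z| = 1.196172.
Moduli of all roots: 1.1962.
All moduli strictly greater than 1? Yes.
Verdict: Stationary.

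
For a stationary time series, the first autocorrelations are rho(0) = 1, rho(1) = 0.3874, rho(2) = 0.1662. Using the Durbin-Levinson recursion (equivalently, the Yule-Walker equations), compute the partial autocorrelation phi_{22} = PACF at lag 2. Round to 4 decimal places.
\phi_{22} = 0.0190

The PACF at lag k is phi_{kk}, the last component of the solution
to the Yule-Walker system G_k phi = r_k where
  (G_k)_{ij} = rho(|i - j|), (r_k)_i = rho(i), i,j = 1..k.
Equivalently, Durbin-Levinson gives phi_{kk} iteratively:
  phi_{11} = rho(1)
  phi_{kk} = [rho(k) - sum_{j=1..k-1} phi_{k-1,j} rho(k-j)]
            / [1 - sum_{j=1..k-1} phi_{k-1,j} rho(j)],
  phi_{k,j} = phi_{k-1,j} - phi_{kk} phi_{k-1,k-j},  j = 1..k-1.
Step k = 1:
  phi_11 = rho(1) = 0.3874.
Step k = 2:
  phi_22 = [rho(2) - phi_11 rho(1)] / [1 - phi_11 rho(1)] = [0.1662 - (0.3874)(0.3874)] / [1 - (0.3874)(0.3874)]
         = 0.01612124 / 0.84992124 = 0.019.
Therefore phi_{22} = 0.0190.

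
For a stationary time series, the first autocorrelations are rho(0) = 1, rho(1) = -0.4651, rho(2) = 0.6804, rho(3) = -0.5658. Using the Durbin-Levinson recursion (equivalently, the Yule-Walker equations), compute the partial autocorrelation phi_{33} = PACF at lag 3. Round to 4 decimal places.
\phi_{33} = -0.3170

The PACF at lag k is phi_{kk}, the last component of the solution
to the Yule-Walker system G_k phi = r_k where
  (G_k)_{ij} = rho(|i - j|), (r_k)_i = rho(i), i,j = 1..k.
Equivalently, Durbin-Levinson gives phi_{kk} iteratively:
  phi_{11} = rho(1)
  phi_{kk} = [rho(k) - sum_{j=1..k-1} phi_{k-1,j} rho(k-j)]
            / [1 - sum_{j=1..k-1} phi_{k-1,j} rho(j)],
  phi_{k,j} = phi_{k-1,j} - phi_{kk} phi_{k-1,k-j},  j = 1..k-1.
Step k = 1:
  phi_11 = rho(1) = -0.4651.
Step k = 2:
  phi_22 = [rho(2) - phi_11 rho(1)] / [1 - phi_11 rho(1)] = [0.6804 - (-0.4651)(-0.4651)] / [1 - (-0.4651)(-0.4651)]
         = 0.46408199 / 0.78368199 = 0.592182.
  Update: phi_21 = phi_11 - phi_22 phi_11 = -0.4651 - (0.592182)(-0.4651) = -0.189676.
Step k = 3:
  phi_33 = [rho(3) - phi_21 rho(2) - phi_22 rho(1)] / [1 - phi_21 rho(1) - phi_22 rho(2)]
    numerator   = -0.5658 - (-0.189676)(0.6804) - (0.592182)(-0.4651) = -0.16132057
    denominator = 1 - (-0.189676)(-0.4651) - (0.592182)(0.6804) = 0.50886121
  phi_33 = -0.16132057 / 0.50886121 = -0.317.
Therefore phi_{33} = -0.3170.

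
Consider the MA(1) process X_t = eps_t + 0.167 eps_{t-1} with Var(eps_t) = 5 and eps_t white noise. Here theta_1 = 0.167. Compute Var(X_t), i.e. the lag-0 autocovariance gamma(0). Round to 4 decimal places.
\gamma(0) = 5.1394

For an MA(q) process X_t = eps_t + sum_i theta_i eps_{t-i} with
Var(eps_t) = sigma^2, the variance is
  gamma(0) = sigma^2 * (1 + sum_i theta_i^2).
  sum_i theta_i^2 = (0.167)^2 = 0.027889.
  gamma(0) = 5 * (1 + 0.027889) = 5 * 1.027889 = 5.139445, which rounds to 5.1394.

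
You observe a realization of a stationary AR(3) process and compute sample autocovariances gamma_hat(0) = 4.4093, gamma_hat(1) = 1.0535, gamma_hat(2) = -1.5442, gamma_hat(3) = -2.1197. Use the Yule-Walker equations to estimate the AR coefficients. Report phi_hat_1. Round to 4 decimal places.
\hat\phi_{1} = 0.1970

The Yule-Walker equations for an AR(p) process read, in matrix form,
  Gamma_p phi = r_p,   with   (Gamma_p)_{ij} = gamma(|i - j|),
                       (r_p)_i = gamma(i),   i,j = 1..p.
Substitute the sample gammas (Toeplitz matrix and right-hand side of size 3):
  Gamma_p = [[4.4093, 1.0535, -1.5442], [1.0535, 4.4093, 1.0535], [-1.5442, 1.0535, 4.4093]]
  r_p     = [1.0535, -1.5442, -2.1197]
Written out (R1..R3):
  (R1) 4.4093 phi_1 + 1.0535 phi_2 - 1.5442 phi_3 = 1.0535
  (R2) 1.0535 phi_1 + 4.4093 phi_2 + 1.0535 phi_3 = -1.5442
  (R3) -1.5442 phi_1 + 1.0535 phi_2 + 4.4093 phi_3 = -2.1197
Gaussian elimination:
  R2 <- R2 - (1.0535/4.4093) R1 = R2 - (0.238927) R1:  4.157591 phi_2 + 1.422451 phi_3 = -1.795909
  R3 <- R3 - (-1.5442/4.4093) R1 = R3 - (-0.350214) R1:  1.422451 phi_2 + 3.868499 phi_3 = -1.750749
  R3 <- R3 - (1.422451/4.157591) R2 = R3 - (0.342133) R2:  3.381831 phi_3 = -1.136309
Back-substitution:
  phi_hat_3 = -1.136309 / 3.381831 = -0.336004
  phi_hat_2 = (-1.795909 - (1.422451)(-0.336004)) / 4.157591 = -0.317001
  phi_hat_1 = (1.0535 - (1.0535)(-0.317001) - (-1.5442)(-0.336004)) / 4.4093 = 0.196993
So phi_hat = [0.1970, -0.3170, -0.3360].
Therefore phi_hat_1 = 0.1970.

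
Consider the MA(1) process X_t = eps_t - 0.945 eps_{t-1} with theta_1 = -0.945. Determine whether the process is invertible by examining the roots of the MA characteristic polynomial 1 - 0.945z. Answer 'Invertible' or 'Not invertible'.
\text{Invertible}

The MA(q) characteristic polynomial is P(z) = 1 - 0.945z.
Invertibility requires all roots to lie outside the unit circle, i.e. |z| > 1 for every root.
This is linear in z: 1 + (-0.945) z = 0  =>  z = -1/(-0.945) = 1.058201,  |z| = 1.058201.
Moduli of all roots: 1.0582.
All moduli strictly greater than 1? Yes.
Verdict: Invertible.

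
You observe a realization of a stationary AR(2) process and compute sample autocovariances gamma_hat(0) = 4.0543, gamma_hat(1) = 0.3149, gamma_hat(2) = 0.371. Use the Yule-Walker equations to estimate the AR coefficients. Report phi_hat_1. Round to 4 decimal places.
\hat\phi_{1} = 0.0710

The Yule-Walker equations for an AR(p) process read, in matrix form,
  Gamma_p phi = r_p,   with   (Gamma_p)_{ij} = gamma(|i - j|),
                       (r_p)_i = gamma(i),   i,j = 1..p.
Substitute the sample gammas (Toeplitz matrix and right-hand side of size 2):
  Gamma_p = [[4.0543, 0.3149], [0.3149, 4.0543]]
  r_p     = [0.3149, 0.371]
Written out:
  4.0543 phi_1 + 0.3149 phi_2 = 0.3149
  0.3149 phi_1 + 4.0543 phi_2 = 0.371
Solve by Cramer's rule:
  det = gamma(0)^2 - gamma(1)^2 = (4.0543)^2 - (0.3149)^2 = 16.43734849 - 0.09916201 = 16.33818648
  phi_hat_1 = [gamma(1) gamma(0) - gamma(1) gamma(2)] / det = [(0.3149)(4.0543) - (0.3149)(0.371)] / 16.33818648 = 1.15987117 / 16.33818648 = 0.071
  phi_hat_2 = [gamma(0) gamma(2) - gamma(1)^2] / det = [(4.0543)(0.371) - (0.3149)^2] / 16.33818648 = 1.40498329 / 16.33818648 = 0.086
So phi_hat = [0.0710, 0.0860].
Therefore phi_hat_1 = 0.0710.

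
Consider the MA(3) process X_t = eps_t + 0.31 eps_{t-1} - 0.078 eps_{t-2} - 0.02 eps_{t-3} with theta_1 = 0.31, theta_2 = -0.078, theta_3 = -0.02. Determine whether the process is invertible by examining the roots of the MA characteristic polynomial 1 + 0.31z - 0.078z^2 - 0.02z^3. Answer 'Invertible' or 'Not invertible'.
\text{Invertible}

The MA(q) characteristic polynomial is P(z) = 1 + 0.31z - 0.078z^2 - 0.02z^3.
Invertibility requires all roots to lie outside the unit circle, i.e. |z| > 1 for every root.
Degree 3: look for a simple real root z0 first, then factor out (1 - z/z0) and solve the remaining quadratic.
Testing z0 = -5: P(-5) = 1 + (0.31)(-5) + (-0.078)(-5)^2 + (-0.02)(-5)^3
  = 1 + (-1.55) + (-1.95) + (2.5) = 0.  So z_0 = -5 is a root, |z_0| = 5.
Divide out the factor (1 + 0.2 z) = (1 - z/z0) (since 1/z0 = -0.2):
  P(z) = (1 + 0.2 z)(1 + (0.11) z + (-0.1) z^2)
  [check: z-coef 0.11 - (-0.2) = 0.31; z^2-coef -0.1 - (-0.2)(0.11) = -0.078; z^3-coef -(-0.2)(-0.1) = -0.02.]
Remaining roots from the quadratic factor 1 + (0.11) z + (-0.1) z^2:
  Set 1 + (0.11) z + (-0.1) z^2 = 0, i.e. a z^2 + b z + c = 0 with a = -0.1, b = 0.11, c = 1.
  Discriminant D = b^2 - 4ac = (0.11)^2 - 4*(-0.1)*1 = 0.0121 - (-0.4) = 0.4121.
  D >= 0, so the roots are real: z = (-b +/- sqrt(D)) / (2a) = (-0.11 +/- 0.64195) / (-0.2).
    z_1 = (-0.11 + 0.64195) / (-0.2) = -2.6598,   |z_1| = 2.6598.
    z_2 = (-0.11 - 0.64195) / (-0.2) = 3.7598,   |z_2| = 3.7598.
Moduli of all roots: 5.0000, 2.6598, 3.7598.
All moduli strictly greater than 1? Yes.
Verdict: Invertible.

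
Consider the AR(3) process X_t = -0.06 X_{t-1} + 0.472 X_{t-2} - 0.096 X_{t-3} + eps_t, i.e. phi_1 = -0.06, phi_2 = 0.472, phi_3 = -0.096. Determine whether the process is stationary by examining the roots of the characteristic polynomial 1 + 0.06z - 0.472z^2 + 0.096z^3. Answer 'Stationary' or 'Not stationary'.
\text{Stationary}

The AR(p) characteristic polynomial is P(z) = 1 + 0.06z - 0.472z^2 + 0.096z^3.
Stationarity requires all roots to lie outside the unit circle, i.e. |z| > 1 for every root.
Degree 3: look for a simple real root z0 first, then factor out (1 - z/z0) and solve the remaining quadratic.
Testing z0 = -1.25: P(-1.25) = 1 + (0.06)(-1.25) + (-0.472)(-1.25)^2 + (0.096)(-1.25)^3
  = 1 + (-0.075) + (-0.7375) + (-0.1875) = 0.  So z_0 = -1.25 is a root, |z_0| = 1.25.
Divide out the factor (1 + 0.8 z) = (1 - z/z0) (since 1/z0 = -0.8):
  P(z) = (1 + 0.8 z)(1 + (-0.74) z + (0.12) z^2)
  [check: z-coef -0.74 - (-0.8) = 0.06; z^2-coef 0.12 - (-0.8)(-0.74) = -0.472; z^3-coef -(-0.8)(0.12) = 0.096.]
Remaining roots from the quadratic factor 1 + (-0.74) z + (0.12) z^2:
  Set 1 + (-0.74) z + (0.12) z^2 = 0, i.e. a z^2 + b z + c = 0 with a = 0.12, b = -0.74, c = 1.
  Discriminant D = b^2 - 4ac = (-0.74)^2 - 4*(0.12)*1 = 0.5476 - (0.48) = 0.0676.
  D >= 0, so the roots are real: z = (-b +/- sqrt(D)) / (2a) = (0.74 +/- 0.26) / (0.24).
    z_1 = (0.74 + 0.26) / (0.24) = 4.1667,   |z_1| = 4.1667.
    z_2 = (0.74 - 0.26) / (0.24) = 2,   |z_2| = 2.
Moduli of all roots: 1.2500, 4.1667, 2.0000.
All moduli strictly greater than 1? Yes.
Verdict: Stationary.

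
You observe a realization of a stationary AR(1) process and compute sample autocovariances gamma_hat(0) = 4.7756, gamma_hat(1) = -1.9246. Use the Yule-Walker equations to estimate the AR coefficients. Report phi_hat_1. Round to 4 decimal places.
\hat\phi_{1} = -0.4030

The Yule-Walker equations for an AR(p) process read, in matrix form,
  Gamma_p phi = r_p,   with   (Gamma_p)_{ij} = gamma(|i - j|),
                       (r_p)_i = gamma(i),   i,j = 1..p.
Substitute the sample gammas (Toeplitz matrix and right-hand side of size 1):
  Gamma_p = [[4.7756]]
  r_p     = [-1.9246]
With p = 1 this is the single equation gamma(0) phi_1 = gamma(1):
  phi_hat_1 = gamma(1) / gamma(0) = -1.9246 / 4.7756 = -0.4030.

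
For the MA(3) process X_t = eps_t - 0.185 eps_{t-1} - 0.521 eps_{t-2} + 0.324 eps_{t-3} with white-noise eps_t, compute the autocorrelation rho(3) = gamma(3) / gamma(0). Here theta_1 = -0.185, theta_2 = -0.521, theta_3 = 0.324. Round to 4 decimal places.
\rho(3) = 0.2297

For an MA(q) process with theta_0 = 1, the autocovariance is
  gamma(k) = sigma^2 * sum_{i=0..q-k} theta_i * theta_{i+k},
and rho(k) = gamma(k) / gamma(0). Sigma^2 cancels.
  numerator   = (1)*(0.324) = 0.324.
  denominator = (1)^2 + (-0.185)^2 + (-0.521)^2 + (0.324)^2 = 1.410642.
  rho(3) = 0.324 / 1.410642 = 0.2297.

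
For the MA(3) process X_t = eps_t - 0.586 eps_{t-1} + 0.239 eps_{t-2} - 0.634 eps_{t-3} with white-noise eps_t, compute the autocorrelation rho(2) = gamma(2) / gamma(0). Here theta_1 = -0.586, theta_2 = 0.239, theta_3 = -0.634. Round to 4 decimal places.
\rho(2) = 0.3387

For an MA(q) process with theta_0 = 1, the autocovariance is
  gamma(k) = sigma^2 * sum_{i=0..q-k} theta_i * theta_{i+k},
and rho(k) = gamma(k) / gamma(0). Sigma^2 cancels.
  numerator   = (1)*(0.239) + (-0.586)*(-0.634) = 0.610524.
  denominator = (1)^2 + (-0.586)^2 + (0.239)^2 + (-0.634)^2 = 1.802473.
  rho(2) = 0.610524 / 1.802473 = 0.3387.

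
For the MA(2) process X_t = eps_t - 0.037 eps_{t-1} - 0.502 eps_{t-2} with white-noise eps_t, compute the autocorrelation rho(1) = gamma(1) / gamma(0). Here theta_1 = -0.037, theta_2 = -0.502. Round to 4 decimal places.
\rho(1) = -0.0147

For an MA(q) process with theta_0 = 1, the autocovariance is
  gamma(k) = sigma^2 * sum_{i=0..q-k} theta_i * theta_{i+k},
and rho(k) = gamma(k) / gamma(0). Sigma^2 cancels.
  numerator   = (1)*(-0.037) + (-0.037)*(-0.502) = -0.018426.
  denominator = (1)^2 + (-0.037)^2 + (-0.502)^2 = 1.253373.
  rho(1) = -0.018426 / 1.253373 = -0.0147.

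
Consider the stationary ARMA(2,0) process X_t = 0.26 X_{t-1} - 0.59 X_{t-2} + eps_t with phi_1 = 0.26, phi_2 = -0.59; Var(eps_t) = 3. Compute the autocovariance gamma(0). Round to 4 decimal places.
\gamma(0) = 4.7284

Multiply the model equation by X_{t-k} and take expectations. With theta_0 = psi_0 = 1 and psi_j the MA(infinity) weights, this gives
  gamma(k) - sum_i phi_i gamma(k-i) = c_k,
  c_k = sigma^2 * sum_{j=k..q} theta_j psi_{j-k}   (c_k = 0 for k > q),
using gamma(-m) = gamma(m).
Pure AR (q = 0): c_0 = sigma^2 = 3, c_k = 0 for k >= 1.
Equations for k = 0, 1, 2 (AR order 2, c_2 = 0):
  (E0) gamma(0) = phi_1 gamma(1) + phi_2 gamma(2) + c_0
  (E1) gamma(1) = phi_1 gamma(0) + phi_2 gamma(1) + c_1
  (E2) gamma(2) = phi_1 gamma(1) + phi_2 gamma(0)
From (E1): gamma(1) = A gamma(0) + B with
  A = phi_1 / (1 - phi_2) = 0.26 / 1.59 = 0.163522,   B = c_1 / (1 - phi_2) = 0 / 1.59 = 0.
Insert (E2) into (E0): gamma(0) (1 - phi_2^2) = phi_1 (1 + phi_2) gamma(1) + c_0.
  phi_1 (1 + phi_2) = (0.26)(0.41) = 0.1066,   1 - phi_2^2 = 0.6519.
Replace gamma(1) by A gamma(0) + B and collect gamma(0):
  gamma(0) [0.6519 - (0.1066)(0.163522)] = c_0 = 3
  gamma(0) * 0.634469 = 3
  gamma(0) = 3 / 0.634469 = 4.728367.
Therefore gamma(0) = 4.7284 (to 4 decimal places).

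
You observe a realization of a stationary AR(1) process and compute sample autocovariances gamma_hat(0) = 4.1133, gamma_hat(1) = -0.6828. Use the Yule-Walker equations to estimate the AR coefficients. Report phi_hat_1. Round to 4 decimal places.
\hat\phi_{1} = -0.1660

The Yule-Walker equations for an AR(p) process read, in matrix form,
  Gamma_p phi = r_p,   with   (Gamma_p)_{ij} = gamma(|i - j|),
                       (r_p)_i = gamma(i),   i,j = 1..p.
Substitute the sample gammas (Toeplitz matrix and right-hand side of size 1):
  Gamma_p = [[4.1133]]
  r_p     = [-0.6828]
With p = 1 this is the single equation gamma(0) phi_1 = gamma(1):
  phi_hat_1 = gamma(1) / gamma(0) = -0.6828 / 4.1133 = -0.1660.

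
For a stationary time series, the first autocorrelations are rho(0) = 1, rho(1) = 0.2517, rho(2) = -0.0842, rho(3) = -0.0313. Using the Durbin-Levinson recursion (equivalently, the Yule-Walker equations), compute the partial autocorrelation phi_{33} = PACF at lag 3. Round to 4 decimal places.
\phi_{33} = 0.0360

The PACF at lag k is phi_{kk}, the last component of the solution
to the Yule-Walker system G_k phi = r_k where
  (G_k)_{ij} = rho(|i - j|), (r_k)_i = rho(i), i,j = 1..k.
Equivalently, Durbin-Levinson gives phi_{kk} iteratively:
  phi_{11} = rho(1)
  phi_{kk} = [rho(k) - sum_{j=1..k-1} phi_{k-1,j} rho(k-j)]
            / [1 - sum_{j=1..k-1} phi_{k-1,j} rho(j)],
  phi_{k,j} = phi_{k-1,j} - phi_{kk} phi_{k-1,k-j},  j = 1..k-1.
Step k = 1:
  phi_11 = rho(1) = 0.2517.
Step k = 2:
  phi_22 = [rho(2) - phi_11 rho(1)] / [1 - phi_11 rho(1)] = [-0.0842 - (0.2517)(0.2517)] / [1 - (0.2517)(0.2517)]
         = -0.14755289 / 0.93664711 = -0.157533.
  Update: phi_21 = phi_11 - phi_22 phi_11 = 0.2517 - (-0.157533)(0.2517) = 0.291351.
Step k = 3:
  phi_33 = [rho(3) - phi_21 rho(2) - phi_22 rho(1)] / [1 - phi_21 rho(1) - phi_22 rho(2)]
    numerator   = -0.0313 - (0.291351)(-0.0842) - (-0.157533)(0.2517) = 0.03288283
    denominator = 1 - (0.291351)(0.2517) - (-0.157533)(-0.0842) = 0.91340265
  phi_33 = 0.03288283 / 0.91340265 = 0.036.
Therefore phi_{33} = 0.0360.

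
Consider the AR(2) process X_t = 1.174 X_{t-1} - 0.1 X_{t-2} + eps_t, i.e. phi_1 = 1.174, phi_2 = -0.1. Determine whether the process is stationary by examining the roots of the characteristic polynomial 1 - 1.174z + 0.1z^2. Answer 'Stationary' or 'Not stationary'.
\text{Not stationary}

The AR(p) characteristic polynomial is P(z) = 1 - 1.174z + 0.1z^2.
Stationarity requires all roots to lie outside the unit circle, i.e. |z| > 1 for every root.
Set 1 + (-1.174) z + (0.1) z^2 = 0, i.e. a z^2 + b z + c = 0 with a = 0.1, b = -1.174, c = 1.
Discriminant D = b^2 - 4ac = (-1.174)^2 - 4*(0.1)*1 = 1.378276 - (0.4) = 0.978276.
D >= 0, so the roots are real: z = (-b +/- sqrt(D)) / (2a) = (1.174 +/- 0.989078) / (0.2).
  z_1 = (1.174 + 0.989078) / (0.2) = 10.8154,   |z_1| = 10.8154.
  z_2 = (1.174 - 0.989078) / (0.2) = 0.9246,   |z_2| = 0.9246.
Moduli of all roots: 10.8154, 0.9246.
All moduli strictly greater than 1? No.
Verdict: Not stationary.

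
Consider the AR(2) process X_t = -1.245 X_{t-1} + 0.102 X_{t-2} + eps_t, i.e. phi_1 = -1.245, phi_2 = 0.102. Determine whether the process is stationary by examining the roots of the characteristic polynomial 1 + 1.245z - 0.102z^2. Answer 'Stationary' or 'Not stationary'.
\text{Not stationary}

The AR(p) characteristic polynomial is P(z) = 1 + 1.245z - 0.102z^2.
Stationarity requires all roots to lie outside the unit circle, i.e. |z| > 1 for every root.
Set 1 + (1.245) z + (-0.102) z^2 = 0, i.e. a z^2 + b z + c = 0 with a = -0.102, b = 1.245, c = 1.
Discriminant D = b^2 - 4ac = (1.245)^2 - 4*(-0.102)*1 = 1.550025 - (-0.408) = 1.958025.
D >= 0, so the roots are real: z = (-b +/- sqrt(D)) / (2a) = (-1.245 +/- 1.399294) / (-0.204).
  z_1 = (-1.245 + 1.399294) / (-0.204) = -0.7563,   |z_1| = 0.7563.
  z_2 = (-1.245 - 1.399294) / (-0.204) = 12.9622,   |z_2| = 12.9622.
Moduli of all roots: 0.7563, 12.9622.
All moduli strictly greater than 1? No.
Verdict: Not stationary.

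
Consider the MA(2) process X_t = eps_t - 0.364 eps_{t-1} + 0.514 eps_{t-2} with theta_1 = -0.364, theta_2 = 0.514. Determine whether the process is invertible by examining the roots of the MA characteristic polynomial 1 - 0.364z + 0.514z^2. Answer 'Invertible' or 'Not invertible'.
\text{Invertible}

The MA(q) characteristic polynomial is P(z) = 1 - 0.364z + 0.514z^2.
Invertibility requires all roots to lie outside the unit circle, i.e. |z| > 1 for every root.
Set 1 + (-0.364) z + (0.514) z^2 = 0, i.e. a z^2 + b z + c = 0 with a = 0.514, b = -0.364, c = 1.
Discriminant D = b^2 - 4ac = (-0.364)^2 - 4*(0.514)*1 = 0.132496 - (2.056) = -1.923504.
D < 0, so the roots are the complex-conjugate pair z = (-b +/- i sqrt(-D)) / (2a) = 0.3541 +/- 1.3491i.
For a conjugate pair |z|^2 = z * conj(z) = (product of roots) = c/a = 1/(0.514) = 1.945525, so |z| = sqrt(1.945525) = 1.3948 for both roots.
Moduli of all roots: 1.3948, 1.3948.
All moduli strictly greater than 1? Yes.
Verdict: Invertible.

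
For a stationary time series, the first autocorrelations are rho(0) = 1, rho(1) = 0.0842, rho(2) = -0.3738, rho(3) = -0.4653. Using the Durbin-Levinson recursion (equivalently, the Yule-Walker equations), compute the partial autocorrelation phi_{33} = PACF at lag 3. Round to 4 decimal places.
\phi_{33} = -0.4599

The PACF at lag k is phi_{kk}, the last component of the solution
to the Yule-Walker system G_k phi = r_k where
  (G_k)_{ij} = rho(|i - j|), (r_k)_i = rho(i), i,j = 1..k.
Equivalently, Durbin-Levinson gives phi_{kk} iteratively:
  phi_{11} = rho(1)
  phi_{kk} = [rho(k) - sum_{j=1..k-1} phi_{k-1,j} rho(k-j)]
            / [1 - sum_{j=1..k-1} phi_{k-1,j} rho(j)],
  phi_{k,j} = phi_{k-1,j} - phi_{kk} phi_{k-1,k-j},  j = 1..k-1.
Step k = 1:
  phi_11 = rho(1) = 0.0842.
Step k = 2:
  phi_22 = [rho(2) - phi_11 rho(1)] / [1 - phi_11 rho(1)] = [-0.3738 - (0.0842)(0.0842)] / [1 - (0.0842)(0.0842)]
         = -0.38088964 / 0.99291036 = -0.383609.
  Update: phi_21 = phi_11 - phi_22 phi_11 = 0.0842 - (-0.383609)(0.0842) = 0.1165.
Step k = 3:
  phi_33 = [rho(3) - phi_21 rho(2) - phi_22 rho(1)] / [1 - phi_21 rho(1) - phi_22 rho(2)]
    numerator   = -0.4653 - (0.1165)(-0.3738) - (-0.383609)(0.0842) = -0.38945243
    denominator = 1 - (0.1165)(0.0842) - (-0.383609)(-0.3738) = 0.84679755
  phi_33 = -0.38945243 / 0.84679755 = -0.4599.
Therefore phi_{33} = -0.4599.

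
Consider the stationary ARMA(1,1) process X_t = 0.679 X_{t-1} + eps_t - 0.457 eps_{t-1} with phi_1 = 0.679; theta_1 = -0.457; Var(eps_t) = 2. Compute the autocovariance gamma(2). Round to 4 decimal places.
\gamma(2) = 0.3858

Multiply the model equation by X_{t-k} and take expectations. With theta_0 = psi_0 = 1 and psi_j the MA(infinity) weights, this gives
  gamma(k) - sum_i phi_i gamma(k-i) = c_k,
  c_k = sigma^2 * sum_{j=k..q} theta_j psi_{j-k}   (c_k = 0 for k > q),
using gamma(-m) = gamma(m).
psi-weights needed (psi_j = theta_j + sum_i phi_i psi_{j-i}):
  psi_1 = theta_1 + phi_1 = -0.457 + (0.679) = 0.222
Right-hand sides:
  c_0 = sigma^2 (1 + theta_1 psi_1) = 2 * (1 + (-0.457)(0.222)) = 2 * 0.898546 = 1.797092
  c_1 = sigma^2 theta_1 = 2 * (-0.457) = -0.914
  c_2 = 0
Equations for k = 0 and k = 1 (AR order 1):
  gamma(0) = phi_1 gamma(1) + c_0
  gamma(1) = phi_1 gamma(0) + c_1
Substituting the second into the first: gamma(0) (1 - phi_1^2) = c_0 + phi_1 c_1, so
  gamma(0) = (c_0 + phi_1 c_1) / (1 - phi_1^2) = (1.797092 + (0.679)(-0.914)) / (1 - (0.679)^2) = 1.176486 / 0.538959 = 2.182886.
  gamma(1) = phi_1 gamma(0) + c_1 = (0.679)(2.182886) + (-0.914) = 0.56818.
For k = 2 (> q): gamma(2) = phi_1 gamma(1) = (0.679)(0.56818) = 0.385794.
Therefore gamma(2) = 0.3858 (to 4 decimal places).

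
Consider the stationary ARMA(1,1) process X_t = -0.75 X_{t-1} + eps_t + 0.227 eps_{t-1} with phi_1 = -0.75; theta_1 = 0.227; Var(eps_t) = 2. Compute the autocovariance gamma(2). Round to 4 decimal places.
\gamma(2) = 1.4879

Multiply the model equation by X_{t-k} and take expectations. With theta_0 = psi_0 = 1 and psi_j the MA(infinity) weights, this gives
  gamma(k) - sum_i phi_i gamma(k-i) = c_k,
  c_k = sigma^2 * sum_{j=k..q} theta_j psi_{j-k}   (c_k = 0 for k > q),
using gamma(-m) = gamma(m).
psi-weights needed (psi_j = theta_j + sum_i phi_i psi_{j-i}):
  psi_1 = theta_1 + phi_1 = 0.227 + (-0.75) = -0.523
Right-hand sides:
  c_0 = sigma^2 (1 + theta_1 psi_1) = 2 * (1 + (0.227)(-0.523)) = 2 * 0.881279 = 1.762558
  c_1 = sigma^2 theta_1 = 2 * (0.227) = 0.454
  c_2 = 0
Equations for k = 0 and k = 1 (AR order 1):
  gamma(0) = phi_1 gamma(1) + c_0
  gamma(1) = phi_1 gamma(0) + c_1
Substituting the second into the first: gamma(0) (1 - phi_1^2) = c_0 + phi_1 c_1, so
  gamma(0) = (c_0 + phi_1 c_1) / (1 - phi_1^2) = (1.762558 + (-0.75)(0.454)) / (1 - (-0.75)^2) = 1.422058 / 0.4375 = 3.250418.
  gamma(1) = phi_1 gamma(0) + c_1 = (-0.75)(3.250418) + (0.454) = -1.983814.
For k = 2 (> q): gamma(2) = phi_1 gamma(1) = (-0.75)(-1.983814) = 1.48786.
Therefore gamma(2) = 1.4879 (to 4 decimal places).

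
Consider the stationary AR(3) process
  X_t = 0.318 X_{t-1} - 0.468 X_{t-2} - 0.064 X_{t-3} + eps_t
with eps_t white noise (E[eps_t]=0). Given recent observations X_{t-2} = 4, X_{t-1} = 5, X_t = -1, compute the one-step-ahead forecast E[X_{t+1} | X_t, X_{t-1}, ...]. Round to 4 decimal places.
E[X_{t+1} \mid \mathcal F_t] = -2.9140

For an AR(p) model X_t = c + sum_i phi_i X_{t-i} + eps_t, the
one-step-ahead conditional mean is
  E[X_{t+1} | X_t, ...] = c + sum_i phi_i X_{t+1-i}.
Substitute known values:
  E[X_{t+1} | ...] = (0.318) * (-1) + (-0.468) * (5) + (-0.064) * (4)
                   = -2.9140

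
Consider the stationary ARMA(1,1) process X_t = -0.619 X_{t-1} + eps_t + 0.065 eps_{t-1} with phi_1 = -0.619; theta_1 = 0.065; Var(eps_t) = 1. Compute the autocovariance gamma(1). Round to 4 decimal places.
\gamma(1) = -0.8620

Multiply the model equation by X_{t-k} and take expectations. With theta_0 = psi_0 = 1 and psi_j the MA(infinity) weights, this gives
  gamma(k) - sum_i phi_i gamma(k-i) = c_k,
  c_k = sigma^2 * sum_{j=k..q} theta_j psi_{j-k}   (c_k = 0 for k > q),
using gamma(-m) = gamma(m).
psi-weights needed (psi_j = theta_j + sum_i phi_i psi_{j-i}):
  psi_1 = theta_1 + phi_1 = 0.065 + (-0.619) = -0.554
Right-hand sides:
  c_0 = sigma^2 (1 + theta_1 psi_1) = 1 * (1 + (0.065)(-0.554)) = 1 * 0.96399 = 0.96399
  c_1 = sigma^2 theta_1 = 1 * (0.065) = 0.065
  c_2 = 0
Equations for k = 0 and k = 1 (AR order 1):
  gamma(0) = phi_1 gamma(1) + c_0
  gamma(1) = phi_1 gamma(0) + c_1
Substituting the second into the first: gamma(0) (1 - phi_1^2) = c_0 + phi_1 c_1, so
  gamma(0) = (c_0 + phi_1 c_1) / (1 - phi_1^2) = (0.96399 + (-0.619)(0.065)) / (1 - (-0.619)^2) = 0.923755 / 0.616839 = 1.497563.
  gamma(1) = phi_1 gamma(0) + c_1 = (-0.619)(1.497563) + (0.065) = -0.861991.
Therefore gamma(1) = -0.8620 (to 4 decimal places).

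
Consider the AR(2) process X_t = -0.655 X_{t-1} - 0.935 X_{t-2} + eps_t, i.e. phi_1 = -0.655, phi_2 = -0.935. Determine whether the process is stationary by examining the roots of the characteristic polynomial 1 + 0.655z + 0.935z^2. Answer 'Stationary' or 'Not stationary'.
\text{Stationary}

The AR(p) characteristic polynomial is P(z) = 1 + 0.655z + 0.935z^2.
Stationarity requires all roots to lie outside the unit circle, i.e. |z| > 1 for every root.
Set 1 + (0.655) z + (0.935) z^2 = 0, i.e. a z^2 + b z + c = 0 with a = 0.935, b = 0.655, c = 1.
Discriminant D = b^2 - 4ac = (0.655)^2 - 4*(0.935)*1 = 0.429025 - (3.74) = -3.310975.
D < 0, so the roots are the complex-conjugate pair z = (-b +/- i sqrt(-D)) / (2a) = -0.3503 +/- 0.9731i.
For a conjugate pair |z|^2 = z * conj(z) = (product of roots) = c/a = 1/(0.935) = 1.069519, so |z| = sqrt(1.069519) = 1.0342 for both roots.
Moduli of all roots: 1.0342, 1.0342.
All moduli strictly greater than 1? Yes.
Verdict: Stationary.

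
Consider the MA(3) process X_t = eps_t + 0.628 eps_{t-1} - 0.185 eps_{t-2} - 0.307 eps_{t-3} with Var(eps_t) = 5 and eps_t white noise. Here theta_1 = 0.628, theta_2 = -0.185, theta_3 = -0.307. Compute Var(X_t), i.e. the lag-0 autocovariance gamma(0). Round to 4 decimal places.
\gamma(0) = 7.6143

For an MA(q) process X_t = eps_t + sum_i theta_i eps_{t-i} with
Var(eps_t) = sigma^2, the variance is
  gamma(0) = sigma^2 * (1 + sum_i theta_i^2).
  sum_i theta_i^2 = (0.628)^2 + (-0.185)^2 + (-0.307)^2 = 0.394384 + 0.034225 + 0.094249 = 0.522858.
  gamma(0) = 5 * (1 + 0.522858) = 5 * 1.522858 = 7.61429, which rounds to 7.6143.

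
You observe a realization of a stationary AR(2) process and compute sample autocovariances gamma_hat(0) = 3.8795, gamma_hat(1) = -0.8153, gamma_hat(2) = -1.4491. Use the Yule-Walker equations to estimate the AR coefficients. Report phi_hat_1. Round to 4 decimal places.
\hat\phi_{1} = -0.3020

The Yule-Walker equations for an AR(p) process read, in matrix form,
  Gamma_p phi = r_p,   with   (Gamma_p)_{ij} = gamma(|i - j|),
                       (r_p)_i = gamma(i),   i,j = 1..p.
Substitute the sample gammas (Toeplitz matrix and right-hand side of size 2):
  Gamma_p = [[3.8795, -0.8153], [-0.8153, 3.8795]]
  r_p     = [-0.8153, -1.4491]
Written out:
  3.8795 phi_1 - 0.8153 phi_2 = -0.8153
  -0.8153 phi_1 + 3.8795 phi_2 = -1.4491
Solve by Cramer's rule:
  det = gamma(0)^2 - gamma(1)^2 = (3.8795)^2 - (-0.8153)^2 = 15.05052025 - 0.66471409 = 14.38580616
  phi_hat_1 = [gamma(1) gamma(0) - gamma(1) gamma(2)] / det = [(-0.8153)(3.8795) - (-0.8153)(-1.4491)] / 14.38580616 = -4.34440758 / 14.38580616 = -0.302
  phi_hat_2 = [gamma(0) gamma(2) - gamma(1)^2] / det = [(3.8795)(-1.4491) - (-0.8153)^2] / 14.38580616 = -6.28649754 / 14.38580616 = -0.437
So phi_hat = [-0.3020, -0.4370].
Therefore phi_hat_1 = -0.3020.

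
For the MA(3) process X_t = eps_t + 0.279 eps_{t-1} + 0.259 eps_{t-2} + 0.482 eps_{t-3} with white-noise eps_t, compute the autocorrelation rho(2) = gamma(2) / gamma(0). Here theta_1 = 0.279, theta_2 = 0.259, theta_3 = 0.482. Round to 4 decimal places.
\rho(2) = 0.2857

For an MA(q) process with theta_0 = 1, the autocovariance is
  gamma(k) = sigma^2 * sum_{i=0..q-k} theta_i * theta_{i+k},
and rho(k) = gamma(k) / gamma(0). Sigma^2 cancels.
  numerator   = (1)*(0.259) + (0.279)*(0.482) = 0.393478.
  denominator = (1)^2 + (0.279)^2 + (0.259)^2 + (0.482)^2 = 1.377246.
  rho(2) = 0.393478 / 1.377246 = 0.2857.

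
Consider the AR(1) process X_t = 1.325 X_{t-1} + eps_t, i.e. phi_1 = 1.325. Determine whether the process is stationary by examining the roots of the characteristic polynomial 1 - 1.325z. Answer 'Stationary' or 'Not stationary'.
\text{Not stationary}

The AR(p) characteristic polynomial is P(z) = 1 - 1.325z.
Stationarity requires all roots to lie outside the unit circle, i.e. |z| > 1 for every root.
This is linear in z: 1 + (-1.325) z = 0  =>  z = -1/(-1.325) = 0.754717,  |z| = 0.754717.
Moduli of all roots: 0.7547.
All moduli strictly greater than 1? No.
Verdict: Not stationary.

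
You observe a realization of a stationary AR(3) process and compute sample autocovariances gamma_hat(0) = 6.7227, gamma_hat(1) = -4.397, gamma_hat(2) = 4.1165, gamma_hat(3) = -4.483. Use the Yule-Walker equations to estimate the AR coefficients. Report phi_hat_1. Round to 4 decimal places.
\hat\phi_{1} = -0.3270

The Yule-Walker equations for an AR(p) process read, in matrix form,
  Gamma_p phi = r_p,   with   (Gamma_p)_{ij} = gamma(|i - j|),
                       (r_p)_i = gamma(i),   i,j = 1..p.
Substitute the sample gammas (Toeplitz matrix and right-hand side of size 3):
  Gamma_p = [[6.7227, -4.397, 4.1165], [-4.397, 6.7227, -4.397], [4.1165, -4.397, 6.7227]]
  r_p     = [-4.397, 4.1165, -4.483]
Written out (R1..R3):
  (R1) 6.7227 phi_1 - 4.397 phi_2 + 4.1165 phi_3 = -4.397
  (R2) -4.397 phi_1 + 6.7227 phi_2 - 4.397 phi_3 = 4.1165
  (R3) 4.1165 phi_1 - 4.397 phi_2 + 6.7227 phi_3 = -4.483
Gaussian elimination:
  R2 <- R2 - (-4.397/6.7227) R1 = R2 - (-0.654053) R1:  3.84683 phi_2 - 1.704592 phi_3 = 1.24063
  R3 <- R3 - (4.1165/6.7227) R1 = R3 - (0.612328) R1:  -1.704592 phi_2 + 4.20205 phi_3 = -1.790592
  R3 <- R3 - (-1.704592/3.84683) R2 = R3 - (-0.443116) R2:  3.446718 phi_3 = -1.240849
Back-substitution:
  phi_hat_3 = -1.240849 / 3.446718 = -0.360009
  phi_hat_2 = (1.24063 - (-1.704592)(-0.360009)) / 3.84683 = 0.162981
  phi_hat_1 = (-4.397 - (-4.397)(0.162981) - (4.1165)(-0.360009)) / 6.7227 = -0.327011
So phi_hat = [-0.3270, 0.1630, -0.3600].
Therefore phi_hat_1 = -0.3270.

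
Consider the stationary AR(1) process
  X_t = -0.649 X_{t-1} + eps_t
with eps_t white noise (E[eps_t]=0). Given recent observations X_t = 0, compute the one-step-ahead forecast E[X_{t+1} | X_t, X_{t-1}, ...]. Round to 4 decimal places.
E[X_{t+1} \mid \mathcal F_t] = 0.0000

For an AR(p) model X_t = c + sum_i phi_i X_{t-i} + eps_t, the
one-step-ahead conditional mean is
  E[X_{t+1} | X_t, ...] = c + sum_i phi_i X_{t+1-i}.
Substitute known values:
  E[X_{t+1} | ...] = (-0.649) * (0)
                   = 0.0000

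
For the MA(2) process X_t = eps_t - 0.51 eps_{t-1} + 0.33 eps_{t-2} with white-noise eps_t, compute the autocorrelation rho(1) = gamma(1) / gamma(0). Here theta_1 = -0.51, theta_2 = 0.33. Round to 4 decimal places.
\rho(1) = -0.4955

For an MA(q) process with theta_0 = 1, the autocovariance is
  gamma(k) = sigma^2 * sum_{i=0..q-k} theta_i * theta_{i+k},
and rho(k) = gamma(k) / gamma(0). Sigma^2 cancels.
  numerator   = (1)*(-0.51) + (-0.51)*(0.33) = -0.6783.
  denominator = (1)^2 + (-0.51)^2 + (0.33)^2 = 1.369.
  rho(1) = -0.6783 / 1.369 = -0.4955.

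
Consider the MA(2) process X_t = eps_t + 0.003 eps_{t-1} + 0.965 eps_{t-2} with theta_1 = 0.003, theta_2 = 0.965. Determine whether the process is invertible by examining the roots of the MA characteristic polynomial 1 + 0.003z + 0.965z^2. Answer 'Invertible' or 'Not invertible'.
\text{Invertible}

The MA(q) characteristic polynomial is P(z) = 1 + 0.003z + 0.965z^2.
Invertibility requires all roots to lie outside the unit circle, i.e. |z| > 1 for every root.
Set 1 + (0.003) z + (0.965) z^2 = 0, i.e. a z^2 + b z + c = 0 with a = 0.965, b = 0.003, c = 1.
Discriminant D = b^2 - 4ac = (0.003)^2 - 4*(0.965)*1 = 0.000009 - (3.86) = -3.859991.
D < 0, so the roots are the complex-conjugate pair z = (-b +/- i sqrt(-D)) / (2a) = -0.0016 +/- 1.018i.
For a conjugate pair |z|^2 = z * conj(z) = (product of roots) = c/a = 1/(0.965) = 1.036269, so |z| = sqrt(1.036269) = 1.018 for both roots.
Moduli of all roots: 1.0180, 1.0180.
All moduli strictly greater than 1? Yes.
Verdict: Invertible.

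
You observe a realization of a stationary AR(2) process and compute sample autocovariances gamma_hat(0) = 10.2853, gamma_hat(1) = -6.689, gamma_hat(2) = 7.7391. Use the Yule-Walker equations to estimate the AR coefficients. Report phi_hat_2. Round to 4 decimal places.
\hat\phi_{2} = 0.5710

The Yule-Walker equations for an AR(p) process read, in matrix form,
  Gamma_p phi = r_p,   with   (Gamma_p)_{ij} = gamma(|i - j|),
                       (r_p)_i = gamma(i),   i,j = 1..p.
Substitute the sample gammas (Toeplitz matrix and right-hand side of size 2):
  Gamma_p = [[10.2853, -6.689], [-6.689, 10.2853]]
  r_p     = [-6.689, 7.7391]
Written out:
  10.2853 phi_1 - 6.689 phi_2 = -6.689
  -6.689 phi_1 + 10.2853 phi_2 = 7.7391
Solve by Cramer's rule:
  det = gamma(0)^2 - gamma(1)^2 = (10.2853)^2 - (-6.689)^2 = 105.78739609 - 44.742721 = 61.04467509
  phi_hat_1 = [gamma(1) gamma(0) - gamma(1) gamma(2)] / det = [(-6.689)(10.2853) - (-6.689)(7.7391)] / 61.04467509 = -17.0315318 / 61.04467509 = -0.279
  phi_hat_2 = [gamma(0) gamma(2) - gamma(1)^2] / det = [(10.2853)(7.7391) - (-6.689)^2] / 61.04467509 = 34.85624423 / 61.04467509 = 0.571
So phi_hat = [-0.2790, 0.5710].
Therefore phi_hat_2 = 0.5710.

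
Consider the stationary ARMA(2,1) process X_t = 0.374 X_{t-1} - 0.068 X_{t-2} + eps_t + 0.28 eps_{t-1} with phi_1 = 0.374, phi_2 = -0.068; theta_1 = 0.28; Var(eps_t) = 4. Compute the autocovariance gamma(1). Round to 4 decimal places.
\gamma(1) = 3.0929

Multiply the model equation by X_{t-k} and take expectations. With theta_0 = psi_0 = 1 and psi_j the MA(infinity) weights, this gives
  gamma(k) - sum_i phi_i gamma(k-i) = c_k,
  c_k = sigma^2 * sum_{j=k..q} theta_j psi_{j-k}   (c_k = 0 for k > q),
using gamma(-m) = gamma(m).
psi-weights needed (psi_j = theta_j + sum_i phi_i psi_{j-i}):
  psi_1 = theta_1 + phi_1 = 0.28 + (0.374) = 0.654
Right-hand sides:
  c_0 = sigma^2 (1 + theta_1 psi_1) = 4 * (1 + (0.28)(0.654)) = 4 * 1.18312 = 4.73248
  c_1 = sigma^2 theta_1 = 4 * (0.28) = 1.12
  c_2 = 0
Equations for k = 0, 1, 2 (AR order 2, c_2 = 0):
  (E0) gamma(0) = phi_1 gamma(1) + phi_2 gamma(2) + c_0
  (E1) gamma(1) = phi_1 gamma(0) + phi_2 gamma(1) + c_1
  (E2) gamma(2) = phi_1 gamma(1) + phi_2 gamma(0)
From (E1): gamma(1) = A gamma(0) + B with
  A = phi_1 / (1 - phi_2) = 0.374 / 1.068 = 0.350187,   B = c_1 / (1 - phi_2) = 1.12 / 1.068 = 1.048689.
Insert (E2) into (E0): gamma(0) (1 - phi_2^2) = phi_1 (1 + phi_2) gamma(1) + c_0.
  phi_1 (1 + phi_2) = (0.374)(0.932) = 0.348568,   1 - phi_2^2 = 0.995376.
Replace gamma(1) by A gamma(0) + B and collect gamma(0):
  gamma(0) [0.995376 - (0.348568)(0.350187)] = (0.348568)(1.048689) + 4.73248
  gamma(0) * 0.873312 = 5.098019
  gamma(0) = 5.098019 / 0.873312 = 5.83757.
  gamma(1) = A gamma(0) + B = (0.350187)(5.83757) + (1.048689) = 3.092932.
Therefore gamma(1) = 3.0929 (to 4 decimal places).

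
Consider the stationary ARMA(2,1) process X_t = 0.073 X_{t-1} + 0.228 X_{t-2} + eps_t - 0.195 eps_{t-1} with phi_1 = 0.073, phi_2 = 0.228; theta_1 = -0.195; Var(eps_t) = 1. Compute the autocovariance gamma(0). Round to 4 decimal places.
\gamma(0) = 1.0656

Multiply the model equation by X_{t-k} and take expectations. With theta_0 = psi_0 = 1 and psi_j the MA(infinity) weights, this gives
  gamma(k) - sum_i phi_i gamma(k-i) = c_k,
  c_k = sigma^2 * sum_{j=k..q} theta_j psi_{j-k}   (c_k = 0 for k > q),
using gamma(-m) = gamma(m).
psi-weights needed (psi_j = theta_j + sum_i phi_i psi_{j-i}):
  psi_1 = theta_1 + phi_1 = -0.195 + (0.073) = -0.122
Right-hand sides:
  c_0 = sigma^2 (1 + theta_1 psi_1) = 1 * (1 + (-0.195)(-0.122)) = 1 * 1.02379 = 1.02379
  c_1 = sigma^2 theta_1 = 1 * (-0.195) = -0.195
  c_2 = 0
Equations for k = 0, 1, 2 (AR order 2, c_2 = 0):
  (E0) gamma(0) = phi_1 gamma(1) + phi_2 gamma(2) + c_0
  (E1) gamma(1) = phi_1 gamma(0) + phi_2 gamma(1) + c_1
  (E2) gamma(2) = phi_1 gamma(1) + phi_2 gamma(0)
From (E1): gamma(1) = A gamma(0) + B with
  A = phi_1 / (1 - phi_2) = 0.073 / 0.772 = 0.09456,   B = c_1 / (1 - phi_2) = -0.195 / 0.772 = -0.252591.
Insert (E2) into (E0): gamma(0) (1 - phi_2^2) = phi_1 (1 + phi_2) gamma(1) + c_0.
  phi_1 (1 + phi_2) = (0.073)(1.228) = 0.089644,   1 - phi_2^2 = 0.948016.
Replace gamma(1) by A gamma(0) + B and collect gamma(0):
  gamma(0) [0.948016 - (0.089644)(0.09456)] = (0.089644)(-0.252591) + 1.02379
  gamma(0) * 0.939539 = 1.001147
  gamma(0) = 1.001147 / 0.939539 = 1.065572.
Therefore gamma(0) = 1.0656 (to 4 decimal places).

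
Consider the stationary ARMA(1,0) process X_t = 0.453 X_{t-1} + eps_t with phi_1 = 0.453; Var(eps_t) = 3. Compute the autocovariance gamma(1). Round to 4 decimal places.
\gamma(1) = 1.7099

Multiply the model equation by X_{t-k} and take expectations. With theta_0 = psi_0 = 1 and psi_j the MA(infinity) weights, this gives
  gamma(k) - sum_i phi_i gamma(k-i) = c_k,
  c_k = sigma^2 * sum_{j=k..q} theta_j psi_{j-k}   (c_k = 0 for k > q),
using gamma(-m) = gamma(m).
Pure AR (q = 0): c_0 = sigma^2 = 3, c_k = 0 for k >= 1.
Equations for k = 0 and k = 1 (AR order 1):
  gamma(0) = phi_1 gamma(1) + c_0
  gamma(1) = phi_1 gamma(0) + c_1
Substituting the second into the first: gamma(0) (1 - phi_1^2) = c_0 + phi_1 c_1, so
  gamma(0) = c_0 / (1 - phi_1^2) = 3 / (1 - (0.453)^2) = 3 / 0.794791 = 3.774577.
  gamma(1) = phi_1 gamma(0) = (0.453)(3.774577) = 1.709883.
Therefore gamma(1) = 1.7099 (to 4 decimal places).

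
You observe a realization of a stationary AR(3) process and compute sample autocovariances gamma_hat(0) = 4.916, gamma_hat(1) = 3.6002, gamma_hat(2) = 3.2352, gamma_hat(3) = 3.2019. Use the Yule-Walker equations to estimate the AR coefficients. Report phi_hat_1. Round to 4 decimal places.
\hat\phi_{1} = 0.4770

The Yule-Walker equations for an AR(p) process read, in matrix form,
  Gamma_p phi = r_p,   with   (Gamma_p)_{ij} = gamma(|i - j|),
                       (r_p)_i = gamma(i),   i,j = 1..p.
Substitute the sample gammas (Toeplitz matrix and right-hand side of size 3):
  Gamma_p = [[4.916, 3.6002, 3.2352], [3.6002, 4.916, 3.6002], [3.2352, 3.6002, 4.916]]
  r_p     = [3.6002, 3.2352, 3.2019]
Written out (R1..R3):
  (R1) 4.916 phi_1 + 3.6002 phi_2 + 3.2352 phi_3 = 3.6002
  (R2) 3.6002 phi_1 + 4.916 phi_2 + 3.6002 phi_3 = 3.2352
  (R3) 3.2352 phi_1 + 3.6002 phi_2 + 4.916 phi_3 = 3.2019
Gaussian elimination:
  R2 <- R2 - (3.6002/4.916) R1 = R2 - (0.732343) R1:  2.279417 phi_2 + 1.230923 phi_3 = 0.598617
  R3 <- R3 - (3.2352/4.916) R1 = R3 - (0.658096) R1:  1.230923 phi_2 + 2.786928 phi_3 = 0.832623
  R3 <- R3 - (1.230923/2.279417) R2 = R3 - (0.540016) R2:  2.122209 phi_3 = 0.50936
Back-substitution:
  phi_hat_3 = 0.50936 / 2.122209 = 0.240014
  phi_hat_2 = (0.598617 - (1.230923)(0.240014)) / 2.279417 = 0.133007
  phi_hat_1 = (3.6002 - (3.6002)(0.133007) - (3.2352)(0.240014)) / 4.916 = 0.476984
So phi_hat = [0.4770, 0.1330, 0.2400].
Therefore phi_hat_1 = 0.4770.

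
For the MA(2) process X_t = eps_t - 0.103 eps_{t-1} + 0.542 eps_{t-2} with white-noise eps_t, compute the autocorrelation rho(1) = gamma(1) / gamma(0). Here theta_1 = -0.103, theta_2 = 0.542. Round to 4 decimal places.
\rho(1) = -0.1218

For an MA(q) process with theta_0 = 1, the autocovariance is
  gamma(k) = sigma^2 * sum_{i=0..q-k} theta_i * theta_{i+k},
and rho(k) = gamma(k) / gamma(0). Sigma^2 cancels.
  numerator   = (1)*(-0.103) + (-0.103)*(0.542) = -0.158826.
  denominator = (1)^2 + (-0.103)^2 + (0.542)^2 = 1.304373.
  rho(1) = -0.158826 / 1.304373 = -0.1218.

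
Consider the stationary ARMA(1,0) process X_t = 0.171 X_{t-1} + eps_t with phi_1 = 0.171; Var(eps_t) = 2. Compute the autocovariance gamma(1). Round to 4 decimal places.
\gamma(1) = 0.3523

Multiply the model equation by X_{t-k} and take expectations. With theta_0 = psi_0 = 1 and psi_j the MA(infinity) weights, this gives
  gamma(k) - sum_i phi_i gamma(k-i) = c_k,
  c_k = sigma^2 * sum_{j=k..q} theta_j psi_{j-k}   (c_k = 0 for k > q),
using gamma(-m) = gamma(m).
Pure AR (q = 0): c_0 = sigma^2 = 2, c_k = 0 for k >= 1.
Equations for k = 0 and k = 1 (AR order 1):
  gamma(0) = phi_1 gamma(1) + c_0
  gamma(1) = phi_1 gamma(0) + c_1
Substituting the second into the first: gamma(0) (1 - phi_1^2) = c_0 + phi_1 c_1, so
  gamma(0) = c_0 / (1 - phi_1^2) = 2 / (1 - (0.171)^2) = 2 / 0.970759 = 2.060244.
  gamma(1) = phi_1 gamma(0) = (0.171)(2.060244) = 0.352302.
Therefore gamma(1) = 0.3523 (to 4 decimal places).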